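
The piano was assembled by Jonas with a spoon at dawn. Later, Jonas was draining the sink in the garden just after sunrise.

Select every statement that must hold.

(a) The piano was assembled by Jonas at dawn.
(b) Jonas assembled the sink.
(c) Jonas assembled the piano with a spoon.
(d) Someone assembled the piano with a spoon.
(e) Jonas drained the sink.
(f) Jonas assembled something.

(a), (c), (d), (f)

(a) Entailed — this follows by dropping conjuncts from the assembling event's description.
(b) Not entailed — Jonas assembled the piano, not the sink; the sink belongs to the draining event.
(c) Entailed — dropping 'at dawn' leaves a sub-description the original still satisfies.
(d) Entailed — this follows by dropping conjuncts from the assembling event's description.
(e) Not entailed — 'was draining' is progressive on an accomplishment; it does not entail the completed 'drained'.
(f) Entailed — the original entails any weakening of itself; this just drops 'with a spoon', 'at dawn' and generalizes the patient.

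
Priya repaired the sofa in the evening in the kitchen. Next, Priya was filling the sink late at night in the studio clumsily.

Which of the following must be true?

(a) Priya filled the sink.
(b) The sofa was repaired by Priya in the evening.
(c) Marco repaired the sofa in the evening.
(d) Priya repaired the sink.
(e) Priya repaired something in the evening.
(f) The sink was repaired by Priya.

(a) Not entailed — 'was filling' is progressive on an accomplishment; it does not entail the completed 'filled'.
(b) Entailed — every conjunct here is already in the original repairing event.
(c) Not entailed — the passage has Priya repairing the sofa, not Marco.
(d) Not entailed — Priya repaired the sofa, not the sink; the sink belongs to the filling event.
(e) Entailed — dropping 'in the kitchen' and generalizing the patient leaves a sub-description the original still satisfies.
(f) Not entailed — Priya repaired the sofa, not the sink; the sink belongs to the filling event.

(b), (e)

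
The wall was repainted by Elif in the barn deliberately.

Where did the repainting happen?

'in the barn' marks the location of the repainting event.

in the barn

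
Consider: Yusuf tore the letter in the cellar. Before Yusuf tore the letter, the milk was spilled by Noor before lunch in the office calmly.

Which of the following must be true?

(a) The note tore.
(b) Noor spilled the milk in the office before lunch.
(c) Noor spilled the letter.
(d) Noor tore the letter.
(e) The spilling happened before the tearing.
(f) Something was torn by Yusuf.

(a) Not entailed — the letter is what tore, not the note.
(b) Entailed — dropping 'calmly' leaves a sub-description the original still satisfies.
(c) Not entailed — Noor spilled the milk, not the letter; the letter belongs to the tearing event.
(d) Not entailed — the passage has Yusuf tearing the letter, not Noor.
(e) Entailed — the narrative places the spilling before the tearing.
(f) Entailed — this follows by dropping conjuncts from the tearing event's description.

(b), (e), (f)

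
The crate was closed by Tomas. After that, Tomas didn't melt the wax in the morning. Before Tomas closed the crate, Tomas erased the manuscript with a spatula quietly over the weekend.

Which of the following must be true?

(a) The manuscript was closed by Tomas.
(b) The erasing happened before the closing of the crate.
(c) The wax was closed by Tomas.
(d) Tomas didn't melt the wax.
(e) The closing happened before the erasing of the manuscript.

(b)

(a) Not entailed — Tomas closed the crate, not the manuscript; the manuscript belongs to the erasing event.
(b) Entailed — the narrative places the erasing before the closing.
(c) Not entailed — Tomas closed the crate, not the wax; the wax belongs to the melting event.
(d) Not entailed — dropping 'in the morning' under negation is not valid — the original leaves open that Tomas melted the wax some other way.
(e) Not entailed — the narrative places the erasing before the closing, not after.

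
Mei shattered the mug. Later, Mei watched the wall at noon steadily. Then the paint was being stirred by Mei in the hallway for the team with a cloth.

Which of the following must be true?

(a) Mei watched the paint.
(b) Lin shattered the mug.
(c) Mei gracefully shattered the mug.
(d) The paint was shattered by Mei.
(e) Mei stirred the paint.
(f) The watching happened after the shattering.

(e), (f)

(a) Not entailed — Mei watched the wall, not the paint; the paint belongs to the stirring event.
(b) Not entailed — the passage has Mei shattering the mug, not Lin.
(c) Not entailed — 'gracefully' adds information not in the original event.
(d) Not entailed — Mei shattered the mug, not the paint; the paint belongs to the stirring event.
(e) Entailed — 'stir' is an activity; 'was stirring' entails that some stirring happened, so 'stirred' holds.
(f) Entailed — the narrative places the shattering before the watching.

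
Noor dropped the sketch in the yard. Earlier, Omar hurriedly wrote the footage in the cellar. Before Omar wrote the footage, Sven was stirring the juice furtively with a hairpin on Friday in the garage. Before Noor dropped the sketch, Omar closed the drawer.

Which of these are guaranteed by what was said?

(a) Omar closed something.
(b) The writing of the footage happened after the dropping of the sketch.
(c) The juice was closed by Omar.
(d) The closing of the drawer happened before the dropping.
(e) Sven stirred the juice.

(a), (d), (e)

(a) Entailed — generalizing the patient leaves a sub-description the original still satisfies.
(b) Not entailed — the narrative places the writing before the dropping, not after.
(c) Not entailed — Omar closed the drawer, not the juice; the juice belongs to the stirring event.
(d) Entailed — the narrative places the closing before the dropping.
(e) Entailed — 'stir' is an activity; 'was stirring' entails that some stirring happened, so 'stirred' holds.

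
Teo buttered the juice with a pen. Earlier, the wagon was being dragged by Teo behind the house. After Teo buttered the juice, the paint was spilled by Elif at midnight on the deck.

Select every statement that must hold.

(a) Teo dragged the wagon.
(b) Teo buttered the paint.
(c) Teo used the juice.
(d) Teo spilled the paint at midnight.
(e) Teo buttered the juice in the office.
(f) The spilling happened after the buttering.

(a), (f)

(a) Entailed — 'drag' is an activity; 'was dragging' entails that some dragging happened, so 'dragged' holds.
(b) Not entailed — Teo buttered the juice, not the paint; the paint belongs to the spilling event.
(c) Not entailed — the juice is the patient, not an instrument — Teo used a pen.
(d) Not entailed — the passage has Elif spilling the paint, not Teo.
(e) Not entailed — 'in the office' adds information not in the original event.
(f) Entailed — the narrative places the buttering before the spilling.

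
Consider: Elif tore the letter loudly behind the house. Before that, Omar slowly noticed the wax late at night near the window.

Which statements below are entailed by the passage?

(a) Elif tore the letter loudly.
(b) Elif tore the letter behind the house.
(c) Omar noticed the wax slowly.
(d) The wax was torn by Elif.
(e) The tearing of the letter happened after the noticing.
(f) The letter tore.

(a) Entailed — the original entails any weakening of itself; this just drops 'behind the house'.
(b) Entailed — the original entails any weakening of itself; this just drops 'loudly'.
(c) Entailed — dropping 'near the window', 'late at night' leaves a sub-description the original still satisfies.
(d) Not entailed — Elif tore the letter, not the wax; the wax belongs to the noticing event.
(e) Entailed — the narrative places the noticing before the tearing.
(f) Entailed — 'Elif tore the letter' is causative; it entails the inchoative 'the letter tore'.

(a), (b), (c), (e), (f)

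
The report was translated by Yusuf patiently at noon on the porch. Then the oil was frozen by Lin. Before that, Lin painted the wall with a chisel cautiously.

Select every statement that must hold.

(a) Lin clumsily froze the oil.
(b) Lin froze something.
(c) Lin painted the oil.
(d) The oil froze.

(b), (d)

(a) Not entailed — 'clumsily' adds information not in the original event.
(b) Entailed — generalizing the patient leaves a sub-description the original still satisfies.
(c) Not entailed — Lin painted the wall, not the oil; the oil belongs to the freezing event.
(d) Entailed — 'Lin froze the oil' is causative; it entails the inchoative 'the oil froze'.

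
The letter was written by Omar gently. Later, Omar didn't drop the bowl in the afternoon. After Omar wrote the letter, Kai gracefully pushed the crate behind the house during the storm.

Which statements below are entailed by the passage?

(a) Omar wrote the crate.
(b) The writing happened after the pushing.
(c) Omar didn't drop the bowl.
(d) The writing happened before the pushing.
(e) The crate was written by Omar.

(d)

(a) Not entailed — Omar wrote the letter, not the crate; the crate belongs to the pushing event.
(b) Not entailed — the narrative places the writing before the pushing, not after.
(c) Not entailed — dropping 'in the afternoon' under negation is not valid — the original leaves open that Omar dropped the bowl some other way.
(d) Entailed — the narrative places the writing before the pushing.
(e) Not entailed — Omar wrote the letter, not the crate; the crate belongs to the pushing event.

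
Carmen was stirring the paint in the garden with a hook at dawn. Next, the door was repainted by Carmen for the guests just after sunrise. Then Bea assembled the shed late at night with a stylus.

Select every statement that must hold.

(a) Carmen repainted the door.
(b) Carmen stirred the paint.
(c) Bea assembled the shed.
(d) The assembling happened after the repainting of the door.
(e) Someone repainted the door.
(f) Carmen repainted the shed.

(a) Entailed — this follows by dropping conjuncts from the repainting event's description.
(b) Entailed — 'stir' is an activity; 'was stirring' entails that some stirring happened, so 'stirred' holds.
(c) Entailed — the original entails any weakening of itself; this just drops 'with a stylus', 'late at night'.
(d) Entailed — the narrative places the repainting before the assembling.
(e) Entailed — this follows by dropping conjuncts from the repainting event's description.
(f) Not entailed — Carmen repainted the door, not the shed; the shed belongs to the assembling event.

(a), (b), (c), (d), (e)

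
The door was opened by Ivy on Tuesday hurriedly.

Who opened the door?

'Ivy' marks the agent of the opening event.

Ivy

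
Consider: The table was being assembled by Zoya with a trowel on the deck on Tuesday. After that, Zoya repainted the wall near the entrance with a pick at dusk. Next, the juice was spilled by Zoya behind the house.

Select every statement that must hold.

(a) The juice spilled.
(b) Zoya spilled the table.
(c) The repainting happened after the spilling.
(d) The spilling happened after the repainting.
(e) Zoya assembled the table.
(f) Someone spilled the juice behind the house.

(a), (d), (f)

(a) Entailed — 'Zoya spilled the juice' is causative; it entails the inchoative 'the juice spilled'.
(b) Not entailed — Zoya spilled the juice, not the table; the table belongs to the assembling event.
(c) Not entailed — the narrative places the repainting before the spilling, not after.
(d) Entailed — the narrative places the repainting before the spilling.
(e) Not entailed — 'was assembling' is progressive on an accomplishment; it does not entail the completed 'assembled'.
(f) Entailed — the original entails any weakening of itself; this just generalizes the agent.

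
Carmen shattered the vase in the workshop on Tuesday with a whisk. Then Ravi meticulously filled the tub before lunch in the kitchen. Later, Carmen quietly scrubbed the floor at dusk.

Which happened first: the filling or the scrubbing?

the filling

The connectives place the filling before the scrubbing.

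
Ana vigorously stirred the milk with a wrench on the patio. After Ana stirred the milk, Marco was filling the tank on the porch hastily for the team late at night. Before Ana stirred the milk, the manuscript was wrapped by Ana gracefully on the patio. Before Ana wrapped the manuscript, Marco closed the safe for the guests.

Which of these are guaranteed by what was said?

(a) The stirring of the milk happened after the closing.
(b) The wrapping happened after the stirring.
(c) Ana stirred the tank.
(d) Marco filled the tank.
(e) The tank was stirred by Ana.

(a)

(a) Entailed — the narrative places the closing before the stirring.
(b) Not entailed — the narrative places the wrapping before the stirring, not after.
(c) Not entailed — Ana stirred the milk, not the tank; the tank belongs to the filling event.
(d) Not entailed — 'was filling' is progressive on an accomplishment; it does not entail the completed 'filled'.
(e) Not entailed — Ana stirred the milk, not the tank; the tank belongs to the filling event.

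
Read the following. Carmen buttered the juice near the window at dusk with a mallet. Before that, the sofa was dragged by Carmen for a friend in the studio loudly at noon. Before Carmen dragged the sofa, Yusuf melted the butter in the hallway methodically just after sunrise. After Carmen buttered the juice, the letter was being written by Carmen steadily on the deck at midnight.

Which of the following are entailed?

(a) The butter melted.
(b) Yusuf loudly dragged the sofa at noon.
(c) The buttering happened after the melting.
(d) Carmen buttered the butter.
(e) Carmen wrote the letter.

(a), (c)

(a) Entailed — 'Yusuf melted the butter' is causative; it entails the inchoative 'the butter melted'.
(b) Not entailed — the passage has Carmen dragging the sofa, not Yusuf.
(c) Entailed — the narrative places the melting before the buttering.
(d) Not entailed — Carmen buttered the juice, not the butter; the butter belongs to the melting event.
(e) Not entailed — 'was writing' is progressive on an accomplishment; it does not entail the completed 'wrote'.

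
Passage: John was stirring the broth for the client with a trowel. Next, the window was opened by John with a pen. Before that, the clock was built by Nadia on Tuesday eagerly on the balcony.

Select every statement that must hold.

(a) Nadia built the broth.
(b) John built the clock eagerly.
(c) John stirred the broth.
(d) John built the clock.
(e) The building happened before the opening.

(a) Not entailed — Nadia built the clock, not the broth; the broth belongs to the stirring event.
(b) Not entailed — the passage has Nadia building the clock, not John.
(c) Entailed — 'stir' is an activity; 'was stirring' entails that some stirring happened, so 'stirred' holds.
(d) Not entailed — the passage has Nadia building the clock, not John.
(e) Entailed — the narrative places the building before the opening.

(c), (e)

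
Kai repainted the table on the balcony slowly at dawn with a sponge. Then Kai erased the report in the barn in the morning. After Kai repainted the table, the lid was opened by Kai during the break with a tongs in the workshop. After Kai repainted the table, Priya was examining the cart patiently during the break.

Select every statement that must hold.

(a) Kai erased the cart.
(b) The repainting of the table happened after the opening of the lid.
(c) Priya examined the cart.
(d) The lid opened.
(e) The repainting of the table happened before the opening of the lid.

(c), (d), (e)

(a) Not entailed — Kai erased the report, not the cart; the cart belongs to the examining event.
(b) Not entailed — the narrative places the repainting before the opening, not after.
(c) Entailed — 'examine' is an activity; 'was examining' entails that some examining happened, so 'examined' holds.
(d) Entailed — 'Kai opened the lid' is causative; it entails the inchoative 'the lid opened'.
(e) Entailed — the narrative places the repainting before the opening.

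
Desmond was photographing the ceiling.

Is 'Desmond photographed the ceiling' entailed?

no

'was photographing' is progressive; for an accomplishment like 'photograph the ceiling', it doesn't entail completion.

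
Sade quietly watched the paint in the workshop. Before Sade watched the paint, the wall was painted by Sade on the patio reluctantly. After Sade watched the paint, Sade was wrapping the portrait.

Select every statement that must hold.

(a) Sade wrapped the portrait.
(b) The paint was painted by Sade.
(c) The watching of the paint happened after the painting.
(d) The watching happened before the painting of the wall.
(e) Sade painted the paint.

(a) Not entailed — 'was wrapping' is progressive on an accomplishment; it does not entail the completed 'wrapped'.
(b) Not entailed — Sade painted the wall, not the paint; the paint belongs to the watching event.
(c) Entailed — the narrative places the painting before the watching.
(d) Not entailed — the narrative places the painting before the watching, not after.
(e) Not entailed — Sade painted the wall, not the paint; the paint belongs to the watching event.

(c)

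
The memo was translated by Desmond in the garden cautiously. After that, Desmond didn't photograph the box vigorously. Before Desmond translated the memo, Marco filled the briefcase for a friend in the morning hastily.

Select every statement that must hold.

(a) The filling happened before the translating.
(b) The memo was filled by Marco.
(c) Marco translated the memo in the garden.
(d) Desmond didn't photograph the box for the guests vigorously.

(a), (d)

(a) Entailed — the narrative places the filling before the translating.
(b) Not entailed — Marco filled the briefcase, not the memo; the memo belongs to the translating event.
(c) Not entailed — the passage has Desmond translating the memo, not Marco.
(d) Entailed — under negation, adding a further restriction is entailed: if no such photographing event occurred, none occurred for the guests either.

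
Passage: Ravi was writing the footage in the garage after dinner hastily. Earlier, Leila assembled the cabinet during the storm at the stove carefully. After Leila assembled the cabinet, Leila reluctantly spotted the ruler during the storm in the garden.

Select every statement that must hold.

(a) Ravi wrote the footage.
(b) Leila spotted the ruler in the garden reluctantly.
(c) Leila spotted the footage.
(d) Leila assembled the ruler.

(a) Not entailed — 'was writing' is progressive on an accomplishment; it does not entail the completed 'wrote'.
(b) Entailed — dropping 'during the storm' leaves a sub-description the original still satisfies.
(c) Not entailed — Leila spotted the ruler, not the footage; the footage belongs to the writing event.
(d) Not entailed — Leila assembled the cabinet, not the ruler; the ruler belongs to the spotting event.

(b)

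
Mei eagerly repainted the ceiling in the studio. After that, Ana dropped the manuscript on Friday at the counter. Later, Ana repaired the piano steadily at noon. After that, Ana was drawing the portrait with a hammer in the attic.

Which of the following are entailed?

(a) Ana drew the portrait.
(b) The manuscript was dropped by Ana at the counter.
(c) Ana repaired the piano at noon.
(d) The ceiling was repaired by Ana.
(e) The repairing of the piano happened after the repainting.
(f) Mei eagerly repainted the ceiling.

(b), (c), (e), (f)

(a) Not entailed — 'was drawing' is progressive on an accomplishment; it does not entail the completed 'drew'.
(b) Entailed — every conjunct here is already in the original dropping event.
(c) Entailed — this follows by dropping conjuncts from the repairing event's description.
(d) Not entailed — Ana repaired the piano, not the ceiling; the ceiling belongs to the repainting event.
(e) Entailed — the narrative places the repainting before the repairing.
(f) Entailed — every conjunct here is already in the original repainting event.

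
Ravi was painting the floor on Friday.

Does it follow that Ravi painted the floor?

'was painting' is progressive; for an accomplishment like 'paint the floor', it doesn't entail completion.

no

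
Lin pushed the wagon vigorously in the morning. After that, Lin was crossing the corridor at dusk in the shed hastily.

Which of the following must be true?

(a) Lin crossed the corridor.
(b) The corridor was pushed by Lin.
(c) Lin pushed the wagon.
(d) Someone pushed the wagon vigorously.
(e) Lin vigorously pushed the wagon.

(c), (d), (e)

(a) Not entailed — 'was crossing' is progressive on an accomplishment; it does not entail the completed 'crossed'.
(b) Not entailed — Lin pushed the wagon, not the corridor; the corridor belongs to the crossing event.
(c) Entailed — dropping 'in the morning', 'vigorously' leaves a sub-description the original still satisfies.
(d) Entailed — this follows by dropping conjuncts from the pushing event's description.
(e) Entailed — every conjunct here is already in the original pushing event.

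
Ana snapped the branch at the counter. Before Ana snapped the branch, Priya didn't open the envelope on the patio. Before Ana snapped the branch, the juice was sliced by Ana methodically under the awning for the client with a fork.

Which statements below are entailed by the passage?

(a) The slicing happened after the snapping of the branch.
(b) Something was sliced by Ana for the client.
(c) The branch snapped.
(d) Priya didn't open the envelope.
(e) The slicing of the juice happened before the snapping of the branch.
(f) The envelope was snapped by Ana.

(b), (c), (e)

(a) Not entailed — the narrative places the slicing before the snapping, not after.
(b) Entailed — every conjunct here is already in the original slicing event.
(c) Entailed — 'Ana snapped the branch' is causative; it entails the inchoative 'the branch snapped'.
(d) Not entailed — dropping 'on the patio' under negation is not valid — the original leaves open that Priya opened the envelope some other way.
(e) Entailed — the narrative places the slicing before the snapping.
(f) Not entailed — Ana snapped the branch, not the envelope; the envelope belongs to the opening event.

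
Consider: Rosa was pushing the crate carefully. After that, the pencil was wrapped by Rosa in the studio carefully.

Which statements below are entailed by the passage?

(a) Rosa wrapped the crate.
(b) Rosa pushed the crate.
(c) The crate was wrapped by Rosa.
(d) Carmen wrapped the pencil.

(b)

(a) Not entailed — Rosa wrapped the pencil, not the crate; the crate belongs to the pushing event.
(b) Entailed — 'push' is an activity; 'was pushing' entails that some pushing happened, so 'pushed' holds.
(c) Not entailed — Rosa wrapped the pencil, not the crate; the crate belongs to the pushing event.
(d) Not entailed — the passage has Rosa wrapping the pencil, not Carmen.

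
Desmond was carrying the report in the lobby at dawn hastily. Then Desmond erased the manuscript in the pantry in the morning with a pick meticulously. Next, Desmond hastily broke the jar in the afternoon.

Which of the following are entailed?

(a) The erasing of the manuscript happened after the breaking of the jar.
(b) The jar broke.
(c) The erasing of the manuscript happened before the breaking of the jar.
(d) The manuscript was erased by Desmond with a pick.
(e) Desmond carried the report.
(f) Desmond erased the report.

(a) Not entailed — the narrative places the erasing before the breaking, not after.
(b) Entailed — 'Desmond broke the jar' is causative; it entails the inchoative 'the jar broke'.
(c) Entailed — the narrative places the erasing before the breaking.
(d) Entailed — this follows by dropping conjuncts from the erasing event's description.
(e) Entailed — 'carry' is an activity; 'was carrying' entails that some carrying happened, so 'carried' holds.
(f) Not entailed — Desmond erased the manuscript, not the report; the report belongs to the carrying event.

(b), (c), (d), (e)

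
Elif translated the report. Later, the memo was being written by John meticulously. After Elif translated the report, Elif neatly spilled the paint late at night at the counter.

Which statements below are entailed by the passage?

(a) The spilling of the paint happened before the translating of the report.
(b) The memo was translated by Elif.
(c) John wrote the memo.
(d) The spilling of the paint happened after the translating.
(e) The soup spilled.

(d)

(a) Not entailed — the narrative places the translating before the spilling, not after.
(b) Not entailed — Elif translated the report, not the memo; the memo belongs to the writing event.
(c) Not entailed — 'was writing' is progressive on an accomplishment; it does not entail the completed 'wrote'.
(d) Entailed — the narrative places the translating before the spilling.
(e) Not entailed — the paint is what spilled, not the soup.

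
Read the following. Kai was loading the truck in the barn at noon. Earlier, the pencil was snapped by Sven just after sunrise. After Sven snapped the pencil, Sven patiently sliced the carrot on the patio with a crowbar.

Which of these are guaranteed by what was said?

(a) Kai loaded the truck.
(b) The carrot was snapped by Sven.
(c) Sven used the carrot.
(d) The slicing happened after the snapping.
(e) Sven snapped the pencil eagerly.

(d)

(a) Not entailed — 'was loading' is progressive on an accomplishment; it does not entail the completed 'loaded'.
(b) Not entailed — Sven snapped the pencil, not the carrot; the carrot belongs to the slicing event.
(c) Not entailed — the carrot is the patient, not an instrument — Sven used a crowbar.
(d) Entailed — the narrative places the snapping before the slicing.
(e) Not entailed — 'eagerly' adds information not in the original event.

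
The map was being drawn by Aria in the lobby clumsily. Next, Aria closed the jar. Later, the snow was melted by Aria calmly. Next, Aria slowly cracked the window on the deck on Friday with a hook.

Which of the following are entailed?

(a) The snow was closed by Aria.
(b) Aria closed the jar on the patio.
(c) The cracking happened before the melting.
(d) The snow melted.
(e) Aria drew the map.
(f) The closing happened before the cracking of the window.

(d), (f)

(a) Not entailed — Aria closed the jar, not the snow; the snow belongs to the melting event.
(b) Not entailed — 'on the patio' adds information not in the original event.
(c) Not entailed — the narrative places the melting before the cracking, not after.
(d) Entailed — 'Aria melted the snow' is causative; it entails the inchoative 'the snow melted'.
(e) Not entailed — 'was drawing' is progressive on an accomplishment; it does not entail the completed 'drew'.
(f) Entailed — the narrative places the closing before the cracking.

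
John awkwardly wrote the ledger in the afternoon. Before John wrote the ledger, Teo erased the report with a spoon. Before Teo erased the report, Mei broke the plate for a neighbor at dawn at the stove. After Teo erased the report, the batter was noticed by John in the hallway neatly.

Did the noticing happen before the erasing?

no

The narrative orders the erasing before the noticing.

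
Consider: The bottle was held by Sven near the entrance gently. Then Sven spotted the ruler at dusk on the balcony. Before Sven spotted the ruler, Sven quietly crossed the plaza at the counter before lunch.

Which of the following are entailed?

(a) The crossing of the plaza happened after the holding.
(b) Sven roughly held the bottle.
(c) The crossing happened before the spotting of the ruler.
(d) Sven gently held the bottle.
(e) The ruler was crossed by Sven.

(c), (d)

(a) Not entailed — the narrative doesn't order the holding relative to the crossing.
(b) Not entailed — 'roughly' adds a manner not in (and inconsistent with) the original.
(c) Entailed — the narrative places the crossing before the spotting.
(d) Entailed — dropping 'near the entrance' leaves a sub-description the original still satisfies.
(e) Not entailed — Sven crossed the plaza, not the ruler; the ruler belongs to the spotting event.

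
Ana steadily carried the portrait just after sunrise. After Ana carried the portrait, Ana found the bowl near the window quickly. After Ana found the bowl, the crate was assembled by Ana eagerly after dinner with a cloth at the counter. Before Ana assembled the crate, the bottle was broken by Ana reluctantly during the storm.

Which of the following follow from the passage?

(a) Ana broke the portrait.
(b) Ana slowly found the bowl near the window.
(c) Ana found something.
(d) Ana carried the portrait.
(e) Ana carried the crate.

(c), (d)

(a) Not entailed — Ana broke the bottle, not the portrait; the portrait belongs to the carrying event.
(b) Not entailed — 'slowly' adds a manner not in (and inconsistent with) the original.
(c) Entailed — this follows by dropping conjuncts from the finding event's description.
(d) Entailed — the original entails any weakening of itself; this just drops 'just after sunrise', 'steadily'.
(e) Not entailed — Ana carried the portrait, not the crate; the crate belongs to the assembling event.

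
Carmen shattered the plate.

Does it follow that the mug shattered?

no

Nothing is said about any mug; only the plate is affected.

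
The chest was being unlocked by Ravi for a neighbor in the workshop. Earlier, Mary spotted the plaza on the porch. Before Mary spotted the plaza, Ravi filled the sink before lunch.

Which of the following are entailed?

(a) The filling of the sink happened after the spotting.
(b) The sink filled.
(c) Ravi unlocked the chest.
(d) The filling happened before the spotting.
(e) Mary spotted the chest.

(a) Not entailed — the narrative places the filling before the spotting, not after.
(b) Entailed — 'Ravi filled the sink' is causative; it entails the inchoative 'the sink filled'.
(c) Not entailed — 'was unlocking' is progressive on an accomplishment; it does not entail the completed 'unlocked'.
(d) Entailed — the narrative places the filling before the spotting.
(e) Not entailed — Mary spotted the plaza, not the chest; the chest belongs to the unlocking event.

(b), (d)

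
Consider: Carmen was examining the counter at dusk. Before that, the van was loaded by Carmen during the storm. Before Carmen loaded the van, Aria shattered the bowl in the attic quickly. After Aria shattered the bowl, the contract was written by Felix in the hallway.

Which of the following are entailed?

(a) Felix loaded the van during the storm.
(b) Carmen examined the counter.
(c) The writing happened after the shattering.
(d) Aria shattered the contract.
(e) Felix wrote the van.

(b), (c)

(a) Not entailed — the passage has Carmen loading the van, not Felix.
(b) Entailed — 'examine' is an activity; 'was examining' entails that some examining happened, so 'examined' holds.
(c) Entailed — the narrative places the shattering before the writing.
(d) Not entailed — Aria shattered the bowl, not the contract; the contract belongs to the writing event.
(e) Not entailed — Felix wrote the contract, not the van; the van belongs to the loading event.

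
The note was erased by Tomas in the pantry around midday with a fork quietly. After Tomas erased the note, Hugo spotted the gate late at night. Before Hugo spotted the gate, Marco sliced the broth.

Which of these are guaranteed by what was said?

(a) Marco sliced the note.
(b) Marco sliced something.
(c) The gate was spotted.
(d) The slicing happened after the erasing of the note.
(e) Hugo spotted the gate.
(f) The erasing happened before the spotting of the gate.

(a) Not entailed — Marco sliced the broth, not the note; the note belongs to the erasing event.
(b) Entailed — the original entails any weakening of itself; this just generalizes the patient.
(c) Entailed — dropping 'late at night' and generalizing the agent leaves a sub-description the original still satisfies.
(d) Not entailed — the narrative doesn't order the erasing relative to the slicing.
(e) Entailed — dropping 'late at night' leaves a sub-description the original still satisfies.
(f) Entailed — the narrative places the erasing before the spotting.

(b), (c), (e), (f)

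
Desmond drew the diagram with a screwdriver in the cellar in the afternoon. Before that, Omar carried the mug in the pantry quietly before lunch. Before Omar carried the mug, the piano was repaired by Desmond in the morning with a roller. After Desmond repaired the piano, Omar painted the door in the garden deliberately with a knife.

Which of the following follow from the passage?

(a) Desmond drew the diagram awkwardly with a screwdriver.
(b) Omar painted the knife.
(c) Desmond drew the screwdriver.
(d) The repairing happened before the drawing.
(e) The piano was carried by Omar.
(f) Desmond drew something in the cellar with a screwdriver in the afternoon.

(d), (f)

(a) Not entailed — 'awkwardly' adds information not in the original event.
(b) Not entailed — the knife is the instrument, not what was painted.
(c) Not entailed — the screwdriver is the instrument, not what was drawn.
(d) Entailed — the narrative places the repairing before the drawing.
(e) Not entailed — Omar carried the mug, not the piano; the piano belongs to the repairing event.
(f) Entailed — generalizing the patient leaves a sub-description the original still satisfies.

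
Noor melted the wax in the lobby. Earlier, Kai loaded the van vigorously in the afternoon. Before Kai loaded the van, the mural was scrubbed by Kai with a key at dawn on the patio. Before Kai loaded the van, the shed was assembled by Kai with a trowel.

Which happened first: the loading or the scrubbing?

the scrubbing

The connectives place the scrubbing before the loading.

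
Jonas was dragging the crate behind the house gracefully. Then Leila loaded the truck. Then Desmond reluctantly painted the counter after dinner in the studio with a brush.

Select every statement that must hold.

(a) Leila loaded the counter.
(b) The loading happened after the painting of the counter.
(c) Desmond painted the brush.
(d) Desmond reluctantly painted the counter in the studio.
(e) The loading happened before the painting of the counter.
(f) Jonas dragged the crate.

(a) Not entailed — Leila loaded the truck, not the counter; the counter belongs to the painting event.
(b) Not entailed — the narrative places the loading before the painting, not after.
(c) Not entailed — the brush is the instrument, not what was painted.
(d) Entailed — every conjunct here is already in the original painting event.
(e) Entailed — the narrative places the loading before the painting.
(f) Entailed — 'drag' is an activity; 'was dragging' entails that some dragging happened, so 'dragged' holds.

(d), (e), (f)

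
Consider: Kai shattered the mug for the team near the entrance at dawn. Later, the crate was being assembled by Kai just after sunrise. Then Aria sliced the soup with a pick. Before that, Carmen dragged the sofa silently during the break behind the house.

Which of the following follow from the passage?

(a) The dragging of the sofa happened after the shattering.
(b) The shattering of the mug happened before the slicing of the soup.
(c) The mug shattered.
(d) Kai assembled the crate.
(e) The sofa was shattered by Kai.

(b), (c)

(a) Not entailed — the narrative doesn't order the shattering relative to the dragging.
(b) Entailed — the narrative places the shattering before the slicing.
(c) Entailed — 'Kai shattered the mug' is causative; it entails the inchoative 'the mug shattered'.
(d) Not entailed — 'was assembling' is progressive on an accomplishment; it does not entail the completed 'assembled'.
(e) Not entailed — Kai shattered the mug, not the sofa; the sofa belongs to the dragging event.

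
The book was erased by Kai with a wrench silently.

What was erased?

'the book' marks the patient of the erasing event.

the book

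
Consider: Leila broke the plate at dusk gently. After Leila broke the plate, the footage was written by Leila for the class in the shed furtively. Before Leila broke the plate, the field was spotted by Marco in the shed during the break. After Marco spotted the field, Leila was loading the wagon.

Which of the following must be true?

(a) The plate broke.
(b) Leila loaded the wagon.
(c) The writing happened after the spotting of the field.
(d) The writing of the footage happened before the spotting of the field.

(a), (c)

(a) Entailed — 'Leila broke the plate' is causative; it entails the inchoative 'the plate broke'.
(b) Not entailed — 'was loading' is progressive on an accomplishment; it does not entail the completed 'loaded'.
(c) Entailed — the narrative places the spotting before the writing.
(d) Not entailed — the narrative places the spotting before the writing, not after.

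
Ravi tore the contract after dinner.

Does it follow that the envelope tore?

no

Nothing is said about any envelope; only the contract is affected.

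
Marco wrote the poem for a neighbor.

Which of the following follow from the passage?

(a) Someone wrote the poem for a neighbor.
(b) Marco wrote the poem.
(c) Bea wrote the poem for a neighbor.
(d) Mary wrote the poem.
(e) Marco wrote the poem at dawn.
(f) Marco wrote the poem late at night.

(a), (b)

(a) Entailed — this follows by dropping conjuncts from the writing event's description.
(b) Entailed — every conjunct here is already in the original writing event.
(c) Not entailed — the passage has Marco writing the poem, not Bea.
(d) Not entailed — the passage has Marco writing the poem, not Mary.
(e) Not entailed — 'at dawn' adds information not in the original event.
(f) Not entailed — 'late at night' adds information not in the original event.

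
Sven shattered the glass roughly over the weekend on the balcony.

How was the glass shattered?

'roughly' marks the manner of the shattering event.

roughly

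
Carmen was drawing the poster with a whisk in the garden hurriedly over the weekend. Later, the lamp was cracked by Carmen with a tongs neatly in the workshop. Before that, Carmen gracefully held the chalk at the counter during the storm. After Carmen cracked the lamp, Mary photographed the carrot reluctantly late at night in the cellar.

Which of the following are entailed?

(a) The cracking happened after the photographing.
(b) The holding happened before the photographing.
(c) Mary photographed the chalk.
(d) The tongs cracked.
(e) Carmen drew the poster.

(a) Not entailed — the narrative places the cracking before the photographing, not after.
(b) Entailed — the narrative places the holding before the photographing.
(c) Not entailed — Mary photographed the carrot, not the chalk; the chalk belongs to the holding event.
(d) Not entailed — the lamp is what cracked, not the tongs.
(e) Not entailed — 'was drawing' is progressive on an accomplishment; it does not entail the completed 'drew'.

(b)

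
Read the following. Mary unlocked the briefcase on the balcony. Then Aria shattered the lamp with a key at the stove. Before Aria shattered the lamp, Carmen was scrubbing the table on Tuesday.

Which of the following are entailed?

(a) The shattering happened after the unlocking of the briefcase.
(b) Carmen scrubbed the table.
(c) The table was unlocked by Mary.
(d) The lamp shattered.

(a), (b), (d)

(a) Entailed — the narrative places the unlocking before the shattering.
(b) Entailed — 'scrub' is an activity; 'was scrubbing' entails that some scrubbing happened, so 'scrubbed' holds.
(c) Not entailed — Mary unlocked the briefcase, not the table; the table belongs to the scrubbing event.
(d) Entailed — 'Aria shattered the lamp' is causative; it entails the inchoative 'the lamp shattered'.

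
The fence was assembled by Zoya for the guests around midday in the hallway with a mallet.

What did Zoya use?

'with a mallet' marks the instrument of the assembling event.

a mallet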